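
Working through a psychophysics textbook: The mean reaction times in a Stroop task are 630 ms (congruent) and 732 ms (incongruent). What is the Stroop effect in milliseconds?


Stroop effect = RT(incongruent) - RT(congruent)
= 732 - 630
= 102 ms


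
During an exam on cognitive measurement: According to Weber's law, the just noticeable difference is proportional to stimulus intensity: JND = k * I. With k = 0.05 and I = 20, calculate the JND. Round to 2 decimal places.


JND = k * I
JND = 0.05 * 20
= 1.00


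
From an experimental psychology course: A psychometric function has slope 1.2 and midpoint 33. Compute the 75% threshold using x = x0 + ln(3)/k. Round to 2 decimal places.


At P = 0.75: 0.75 = 1/(1 + e^(-k*(x-x0)))
Solving: e^(-k*(x-x0)) = 1/3
x = x0 + ln(3)/k
ln(3) = 1.0986
x = 33 + 1.0986/1.2
= 33 + 0.9155
= 33.92


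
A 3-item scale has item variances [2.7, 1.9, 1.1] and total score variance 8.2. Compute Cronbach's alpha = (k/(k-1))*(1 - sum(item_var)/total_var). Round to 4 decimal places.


alpha = (k/(k-1)) * (1 - sum(s_i^2)/s_total^2)
sum(item variances) = 5.7
k/(k-1) = 3/2 = 1.5
1 - 5.7/8.2 = 1 - 0.695122 = 0.304878
alpha = 1.5 * 0.304878
= 0.4573


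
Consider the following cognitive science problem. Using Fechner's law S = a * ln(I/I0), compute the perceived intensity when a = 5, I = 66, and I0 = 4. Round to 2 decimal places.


S = 5 * ln(66/4)
I/I0 = 16.5
ln(16.5) = 2.8034
S = 5 * 2.8034
= 14.02


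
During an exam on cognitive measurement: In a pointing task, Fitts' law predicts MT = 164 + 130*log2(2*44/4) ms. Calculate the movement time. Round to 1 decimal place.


MT = 164 + 130 * log2(2*44/4)
2D/W = 22.0
log2(22.0) = 4.4594
MT = 164 + 130 * 4.4594
= 743.7 ms


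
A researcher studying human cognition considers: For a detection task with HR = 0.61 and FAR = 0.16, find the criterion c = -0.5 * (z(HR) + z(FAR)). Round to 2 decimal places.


c = -0.5 * (z(HR) + z(FAR))
z(0.61) = 0.2793
z(0.16) = -0.9945
c = -0.5 * (0.2793 + -0.9945)
= -0.5 * -0.7152
= 0.36


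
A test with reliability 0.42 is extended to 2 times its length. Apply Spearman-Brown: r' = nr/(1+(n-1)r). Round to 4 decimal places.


r_new = n*r / (1 + (n-1)*r)
Numerator = 2 * 0.42 = 0.84
Denominator = 1 + 1 * 0.42 = 1.42
r_new = 0.84 / 1.42
= 0.5915


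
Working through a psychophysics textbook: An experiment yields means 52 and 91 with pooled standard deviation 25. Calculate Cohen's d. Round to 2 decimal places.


Cohen's d = (M1 - M2) / S_pooled
= (52 - 91) / 25
= -39 / 25
= -1.56


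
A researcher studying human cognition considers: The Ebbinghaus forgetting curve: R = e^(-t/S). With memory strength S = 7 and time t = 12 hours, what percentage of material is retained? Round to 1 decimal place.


R = e^(-t/S)
-t/S = -12/7 = -1.714286
R = e^(-1.714286) = 0.180092
Percentage = 0.180092 * 100
= 18.0


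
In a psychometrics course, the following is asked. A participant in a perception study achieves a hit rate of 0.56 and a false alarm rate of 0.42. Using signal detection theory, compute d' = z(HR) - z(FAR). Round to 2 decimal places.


d' = z(HR) - z(FAR)
z(0.56) = 0.151
z(0.42) = -0.2019
d' = 0.151 - -0.2019
= 0.35


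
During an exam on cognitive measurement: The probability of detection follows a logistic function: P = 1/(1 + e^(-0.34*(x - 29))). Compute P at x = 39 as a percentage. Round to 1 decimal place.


P(x) = 1/(1 + e^(-0.34*(39 - 29)))
Exponent = -0.34 * 10 = -3.4
e^(-3.4) = 0.033373
P = 1/(1 + 0.033373) = 0.967705
Percentage = 96.8


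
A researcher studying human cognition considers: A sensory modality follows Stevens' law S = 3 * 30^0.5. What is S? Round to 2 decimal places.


S = 3 * 30^0.5
30^0.5 = 5.4772
S = 3 * 5.4772
= 16.43


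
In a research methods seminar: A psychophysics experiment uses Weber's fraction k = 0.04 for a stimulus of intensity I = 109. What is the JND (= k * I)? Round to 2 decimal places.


JND = k * I
JND = 0.04 * 109
= 4.36


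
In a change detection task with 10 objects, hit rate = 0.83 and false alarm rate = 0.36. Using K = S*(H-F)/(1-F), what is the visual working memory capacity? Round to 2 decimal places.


K = S * (H - F) / (1 - F)
H - F = 0.47
1 - F = 0.64
K = 10 * 0.47 / 0.64
= 7.34


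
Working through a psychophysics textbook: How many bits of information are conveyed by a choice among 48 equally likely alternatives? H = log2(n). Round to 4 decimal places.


H = log2(n)
H = log2(48)
= 5.5850


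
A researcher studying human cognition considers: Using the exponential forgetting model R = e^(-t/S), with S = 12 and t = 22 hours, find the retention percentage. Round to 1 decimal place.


R = e^(-t/S)
-t/S = -22/12 = -1.833333
R = e^(-1.833333) = 0.15988
Percentage = 0.15988 * 100
= 16.0


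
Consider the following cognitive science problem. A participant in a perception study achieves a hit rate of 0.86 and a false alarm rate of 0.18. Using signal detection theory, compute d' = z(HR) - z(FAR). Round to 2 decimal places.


d' = z(HR) - z(FAR)
z(0.86) = 1.0803
z(0.18) = -0.9154
d' = 1.0803 - -0.9154
= 2.00


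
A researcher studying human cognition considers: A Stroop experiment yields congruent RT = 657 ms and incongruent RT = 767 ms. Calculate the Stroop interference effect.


Stroop effect = RT(incongruent) - RT(congruent)
= 767 - 657
= 110 ms


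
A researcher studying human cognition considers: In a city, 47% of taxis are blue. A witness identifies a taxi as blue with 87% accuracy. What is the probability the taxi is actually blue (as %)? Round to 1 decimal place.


P(blue | says blue) = P(says blue | blue)*P(blue) / [P(says blue | blue)*P(blue) + P(says blue | not blue)*P(not blue)]
Numerator = 0.87 * 0.47 = 0.4089
False identification = 0.13 * 0.53 = 0.0689
P = 0.4089 / (0.4089 + 0.0689)
= 0.4089 / 0.4778
As percentage = 85.6


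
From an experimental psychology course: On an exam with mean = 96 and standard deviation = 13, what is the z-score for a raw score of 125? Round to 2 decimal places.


z = (X - mu) / sigma
= (125 - 96) / 13
= 29 / 13
= 2.23


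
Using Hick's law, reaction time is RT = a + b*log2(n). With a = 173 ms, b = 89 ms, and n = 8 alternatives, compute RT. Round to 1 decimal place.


RT = 173 + 89 * log2(8)
log2(8) = 3.0
RT = 173 + 89 * 3.0
= 173 + 267.0
= 440.0 ms


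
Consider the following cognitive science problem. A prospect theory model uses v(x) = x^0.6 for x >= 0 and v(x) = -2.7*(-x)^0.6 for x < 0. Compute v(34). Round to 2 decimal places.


Since x = 34 >= 0, use v(x) = x^0.6
34^0.6 = 8.2964
v(34) = 8.30


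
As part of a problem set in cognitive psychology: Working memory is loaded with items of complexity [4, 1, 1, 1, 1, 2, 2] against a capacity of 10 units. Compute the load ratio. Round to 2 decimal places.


Total complexity = 4 + 1 + 1 + 1 + 1 + 2 + 2 = 12
Load = total / capacity = 12 / 10
= 1.20


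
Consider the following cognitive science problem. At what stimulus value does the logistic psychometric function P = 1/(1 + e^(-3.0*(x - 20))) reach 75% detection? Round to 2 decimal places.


At P = 0.75: 0.75 = 1/(1 + e^(-k*(x-x0)))
Solving: e^(-k*(x-x0)) = 1/3
x = x0 + ln(3)/k
ln(3) = 1.0986
x = 20 + 1.0986/3.0
= 20 + 0.3662
= 20.37


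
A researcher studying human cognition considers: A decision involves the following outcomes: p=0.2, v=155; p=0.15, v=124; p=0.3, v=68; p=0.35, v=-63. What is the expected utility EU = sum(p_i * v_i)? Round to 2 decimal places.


EU = sum(p_i * v_i)
0.2 * 155 = 31.0
0.15 * 124 = 18.6
0.3 * 68 = 20.4
0.35 * -63 = -22.05
EU = 31.0 + 18.6 + 20.4 + -22.05
= 47.95


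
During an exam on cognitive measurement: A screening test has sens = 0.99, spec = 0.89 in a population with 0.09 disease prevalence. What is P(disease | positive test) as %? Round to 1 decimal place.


PPV = (sens * prev) / (sens * prev + (1-spec) * (1-prev))
Numerator = 0.99 * 0.09 = 0.0891
P(positive and no disease) = (1 - spec) * (1 - prev) = (1 - 0.89) * (1 - 0.09) = 0.1001
Denominator = 0.0891 + 0.1001 = 0.1892
PPV = 0.0891 / 0.1892 = 0.47093
As percentage = 47.1


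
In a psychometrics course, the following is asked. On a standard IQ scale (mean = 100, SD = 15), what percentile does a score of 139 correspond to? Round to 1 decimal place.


z = (IQ - mean) / SD
z = (139 - 100) / 15 = 2.6
Percentile = Phi(2.6) * 100
Phi(2.6) = 0.995339
= 99.5


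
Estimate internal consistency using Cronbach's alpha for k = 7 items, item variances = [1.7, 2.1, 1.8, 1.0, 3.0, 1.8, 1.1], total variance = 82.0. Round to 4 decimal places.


alpha = (k/(k-1)) * (1 - sum(s_i^2)/s_total^2)
sum(item variances) = 12.5
k/(k-1) = 7/6 = 1.166667
1 - 12.5/82.0 = 1 - 0.152439 = 0.847561
alpha = 1.166667 * 0.847561
= 0.9888


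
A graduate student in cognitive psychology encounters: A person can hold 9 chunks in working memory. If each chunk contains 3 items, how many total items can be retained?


Total items = chunks * items_per_chunk
= 9 * 3
= 27


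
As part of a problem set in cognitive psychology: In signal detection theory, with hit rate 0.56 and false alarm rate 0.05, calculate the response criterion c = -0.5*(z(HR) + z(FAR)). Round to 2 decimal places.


c = -0.5 * (z(HR) + z(FAR))
z(0.56) = 0.151
z(0.05) = -1.6449
c = -0.5 * (0.151 + -1.6449)
= -0.5 * -1.4939
= 0.75


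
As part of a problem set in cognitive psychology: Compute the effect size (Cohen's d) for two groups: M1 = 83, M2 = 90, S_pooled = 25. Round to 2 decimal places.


Cohen's d = (M1 - M2) / S_pooled
= (83 - 90) / 25
= -7 / 25
= -0.28


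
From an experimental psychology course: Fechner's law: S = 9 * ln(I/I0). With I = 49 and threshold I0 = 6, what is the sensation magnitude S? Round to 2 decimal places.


S = 9 * ln(49/6)
I/I0 = 8.166667
ln(8.166667) = 2.1001
S = 9 * 2.1001
= 18.90


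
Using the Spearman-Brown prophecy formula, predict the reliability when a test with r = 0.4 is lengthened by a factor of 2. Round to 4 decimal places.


r_new = n*r / (1 + (n-1)*r)
Numerator = 2 * 0.4 = 0.8
Denominator = 1 + 1 * 0.4 = 1.4
r_new = 0.8 / 1.4
= 0.5714


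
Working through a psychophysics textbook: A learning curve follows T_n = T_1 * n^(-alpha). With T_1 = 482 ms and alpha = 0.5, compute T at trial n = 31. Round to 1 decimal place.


T_n = 482 * 31^(-0.5)
31^(-0.5) = 0.179605
T_n = 482 * 0.179605
= 86.6 ms


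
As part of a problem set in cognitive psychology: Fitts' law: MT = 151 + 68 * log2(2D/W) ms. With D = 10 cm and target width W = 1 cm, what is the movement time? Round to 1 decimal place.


MT = 151 + 68 * log2(2*10/1)
2D/W = 20.0
log2(20.0) = 4.3219
MT = 151 + 68 * 4.3219
= 444.9 ms


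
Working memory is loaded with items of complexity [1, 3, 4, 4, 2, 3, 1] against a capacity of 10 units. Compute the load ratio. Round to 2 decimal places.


Total complexity = 1 + 3 + 4 + 4 + 2 + 3 + 1 = 18
Load = total / capacity = 18 / 10
= 1.80


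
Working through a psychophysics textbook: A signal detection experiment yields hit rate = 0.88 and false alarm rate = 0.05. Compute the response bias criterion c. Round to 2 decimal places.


c = -0.5 * (z(HR) + z(FAR))
z(0.88) = 1.175
z(0.05) = -1.6449
c = -0.5 * (1.175 + -1.6449)
= -0.5 * -0.4699
= 0.23


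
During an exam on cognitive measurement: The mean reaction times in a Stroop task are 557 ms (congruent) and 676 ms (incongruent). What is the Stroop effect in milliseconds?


Stroop effect = RT(incongruent) - RT(congruent)
= 676 - 557
= 119 ms


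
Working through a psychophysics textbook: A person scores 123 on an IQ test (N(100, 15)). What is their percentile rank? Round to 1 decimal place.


z = (IQ - mean) / SD
z = (123 - 100) / 15 = 1.5333
Percentile = Phi(1.5333) * 100
Phi(1.5333) = 0.937399
= 93.7


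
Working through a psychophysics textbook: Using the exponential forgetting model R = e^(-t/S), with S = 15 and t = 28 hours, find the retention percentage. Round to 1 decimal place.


R = e^(-t/S)
-t/S = -28/15 = -1.866667
R = e^(-1.866667) = 0.154638
Percentage = 0.154638 * 100
= 15.5


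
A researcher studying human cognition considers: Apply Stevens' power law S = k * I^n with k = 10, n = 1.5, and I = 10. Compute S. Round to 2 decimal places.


S = 10 * 10^1.5
10^1.5 = 31.6228
S = 10 * 31.6228
= 316.23


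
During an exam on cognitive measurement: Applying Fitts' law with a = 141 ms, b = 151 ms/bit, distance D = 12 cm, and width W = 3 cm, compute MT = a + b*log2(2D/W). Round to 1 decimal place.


MT = 141 + 151 * log2(2*12/3)
2D/W = 8.0
log2(8.0) = 3.0
MT = 141 + 151 * 3.0
= 594.0 ms


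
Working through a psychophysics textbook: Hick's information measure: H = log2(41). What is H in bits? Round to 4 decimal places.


H = log2(n)
H = log2(41)
= 5.3576


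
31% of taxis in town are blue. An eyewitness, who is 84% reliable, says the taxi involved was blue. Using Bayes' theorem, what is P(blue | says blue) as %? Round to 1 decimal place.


P(blue | says blue) = P(says blue | blue)*P(blue) / [P(says blue | blue)*P(blue) + P(says blue | not blue)*P(not blue)]
Numerator = 0.84 * 0.31 = 0.2604
False identification = 0.16 * 0.69 = 0.1104
P = 0.2604 / (0.2604 + 0.1104)
= 0.2604 / 0.3708
As percentage = 70.2


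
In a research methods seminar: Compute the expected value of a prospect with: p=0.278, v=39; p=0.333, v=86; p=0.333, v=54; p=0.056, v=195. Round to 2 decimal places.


EU = sum(p_i * v_i)
0.278 * 39 = 10.842
0.333 * 86 = 28.638
0.333 * 54 = 17.982
0.056 * 195 = 10.92
EU = 10.842 + 28.638 + 17.982 + 10.92
= 68.38


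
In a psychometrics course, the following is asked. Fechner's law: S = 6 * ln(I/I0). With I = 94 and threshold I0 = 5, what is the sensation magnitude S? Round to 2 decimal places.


S = 6 * ln(94/5)
I/I0 = 18.8
ln(18.8) = 2.9339
S = 6 * 2.9339
= 17.60


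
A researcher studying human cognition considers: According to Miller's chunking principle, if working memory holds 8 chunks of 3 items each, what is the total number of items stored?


Total items = chunks * items_per_chunk
= 8 * 3
= 24


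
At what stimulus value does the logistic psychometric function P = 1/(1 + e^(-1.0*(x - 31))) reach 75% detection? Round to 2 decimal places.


At P = 0.75: 0.75 = 1/(1 + e^(-k*(x-x0)))
Solving: e^(-k*(x-x0)) = 1/3
x = x0 + ln(3)/k
ln(3) = 1.0986
x = 31 + 1.0986/1.0
= 31 + 1.0986
= 32.10


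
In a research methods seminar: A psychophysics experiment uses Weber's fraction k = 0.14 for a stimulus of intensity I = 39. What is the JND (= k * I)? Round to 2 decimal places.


JND = k * I
JND = 0.14 * 39
= 5.46


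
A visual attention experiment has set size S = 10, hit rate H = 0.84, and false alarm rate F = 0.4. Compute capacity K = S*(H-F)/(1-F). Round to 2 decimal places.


K = S * (H - F) / (1 - F)
H - F = 0.44
1 - F = 0.6
K = 10 * 0.44 / 0.6
= 7.33


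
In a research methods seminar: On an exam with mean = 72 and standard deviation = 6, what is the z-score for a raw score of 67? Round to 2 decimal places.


z = (X - mu) / sigma
= (67 - 72) / 6
= -5 / 6
= -0.83


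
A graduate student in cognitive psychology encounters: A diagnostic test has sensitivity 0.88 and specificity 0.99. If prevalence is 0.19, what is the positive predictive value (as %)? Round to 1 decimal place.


PPV = (sens * prev) / (sens * prev + (1-spec) * (1-prev))
Numerator = 0.88 * 0.19 = 0.1672
P(positive and no disease) = (1 - spec) * (1 - prev) = (1 - 0.99) * (1 - 0.19) = 0.0081
Denominator = 0.1672 + 0.0081 = 0.1753
PPV = 0.1672 / 0.1753 = 0.953793
As percentage = 95.4


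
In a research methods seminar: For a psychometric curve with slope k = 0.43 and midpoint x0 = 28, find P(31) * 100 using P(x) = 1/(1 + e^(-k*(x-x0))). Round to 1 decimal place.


P(x) = 1/(1 + e^(-0.43*(31 - 28)))
Exponent = -0.43 * 3 = -1.29
e^(-1.29) = 0.275271
P = 1/(1 + 0.275271) = 0.784147
Percentage = 78.4


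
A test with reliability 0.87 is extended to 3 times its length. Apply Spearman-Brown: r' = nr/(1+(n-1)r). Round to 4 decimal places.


r_new = n*r / (1 + (n-1)*r)
Numerator = 3 * 0.87 = 2.61
Denominator = 1 + 2 * 0.87 = 2.74
r_new = 2.61 / 2.74
= 0.9526


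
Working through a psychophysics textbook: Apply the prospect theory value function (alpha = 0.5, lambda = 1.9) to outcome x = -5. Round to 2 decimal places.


Since x = -5 < 0, use v(x) = -lambda*(-x)^alpha
(-x) = 5
5^0.5 = 2.2361
v(-5) = -1.9 * 2.2361
= -4.25


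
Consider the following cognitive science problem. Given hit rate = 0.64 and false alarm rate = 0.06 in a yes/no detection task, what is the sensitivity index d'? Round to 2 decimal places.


d' = z(HR) - z(FAR)
z(0.64) = 0.3585
z(0.06) = -1.5548
d' = 0.3585 - -1.5548
= 1.91


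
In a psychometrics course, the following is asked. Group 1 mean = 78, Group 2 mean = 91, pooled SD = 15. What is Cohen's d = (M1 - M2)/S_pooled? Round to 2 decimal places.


Cohen's d = (M1 - M2) / S_pooled
= (78 - 91) / 15
= -13 / 15
= -0.87


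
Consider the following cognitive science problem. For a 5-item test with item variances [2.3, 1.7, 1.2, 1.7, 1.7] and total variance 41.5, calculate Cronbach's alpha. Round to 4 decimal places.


alpha = (k/(k-1)) * (1 - sum(s_i^2)/s_total^2)
sum(item variances) = 8.6
k/(k-1) = 5/4 = 1.25
1 - 8.6/41.5 = 1 - 0.207229 = 0.792771
alpha = 1.25 * 0.792771
= 0.9910


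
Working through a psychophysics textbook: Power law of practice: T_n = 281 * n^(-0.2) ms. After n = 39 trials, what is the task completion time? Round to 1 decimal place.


T_n = 281 * 39^(-0.2)
39^(-0.2) = 0.480604
T_n = 281 * 0.480604
= 135.0 ms


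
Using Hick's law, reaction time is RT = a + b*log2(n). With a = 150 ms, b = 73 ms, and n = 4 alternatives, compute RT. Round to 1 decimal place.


RT = 150 + 73 * log2(4)
log2(4) = 2.0
RT = 150 + 73 * 2.0
= 150 + 146.0
= 296.0 ms


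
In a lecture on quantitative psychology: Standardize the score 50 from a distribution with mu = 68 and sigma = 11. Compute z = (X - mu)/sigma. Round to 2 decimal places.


z = (X - mu) / sigma
= (50 - 68) / 11
= -18 / 11
= -1.64


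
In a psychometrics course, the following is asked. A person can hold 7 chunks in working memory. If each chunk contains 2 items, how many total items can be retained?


Total items = chunks * items_per_chunk
= 7 * 2
= 14


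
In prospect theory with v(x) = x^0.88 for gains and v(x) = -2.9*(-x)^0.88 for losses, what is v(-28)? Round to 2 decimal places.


Since x = -28 < 0, use v(x) = -lambda*(-x)^alpha
(-x) = 28
28^0.88 = 18.7715
v(-28) = -2.9 * 18.7715
= -54.44


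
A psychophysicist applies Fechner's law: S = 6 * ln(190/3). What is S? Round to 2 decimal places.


S = 6 * ln(190/3)
I/I0 = 63.333333
ln(63.333333) = 4.1484
S = 6 * 4.1484
= 24.89


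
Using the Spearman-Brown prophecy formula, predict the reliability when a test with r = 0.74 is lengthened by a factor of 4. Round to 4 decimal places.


r_new = n*r / (1 + (n-1)*r)
Numerator = 4 * 0.74 = 2.96
Denominator = 1 + 3 * 0.74 = 3.22
r_new = 2.96 / 3.22
= 0.9193


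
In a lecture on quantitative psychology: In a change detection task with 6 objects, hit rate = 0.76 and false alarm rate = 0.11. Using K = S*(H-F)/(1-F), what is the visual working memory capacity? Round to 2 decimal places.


K = S * (H - F) / (1 - F)
H - F = 0.65
1 - F = 0.89
K = 6 * 0.65 / 0.89
= 4.38


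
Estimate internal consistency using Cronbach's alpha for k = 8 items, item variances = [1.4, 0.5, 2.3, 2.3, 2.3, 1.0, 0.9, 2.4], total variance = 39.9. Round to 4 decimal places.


alpha = (k/(k-1)) * (1 - sum(s_i^2)/s_total^2)
sum(item variances) = 13.1
k/(k-1) = 8/7 = 1.142857
1 - 13.1/39.9 = 1 - 0.328321 = 0.671679
alpha = 1.142857 * 0.671679
= 0.7676


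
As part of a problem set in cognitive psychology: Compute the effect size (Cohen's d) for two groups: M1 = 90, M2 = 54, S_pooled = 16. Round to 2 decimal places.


Cohen's d = (M1 - M2) / S_pooled
= (90 - 54) / 16
= 36 / 16
= 2.25


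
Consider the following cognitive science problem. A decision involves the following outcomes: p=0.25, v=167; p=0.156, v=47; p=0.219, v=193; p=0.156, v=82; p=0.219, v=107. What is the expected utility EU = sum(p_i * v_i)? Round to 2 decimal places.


EU = sum(p_i * v_i)
0.25 * 167 = 41.75
0.156 * 47 = 7.332
0.219 * 193 = 42.267
0.156 * 82 = 12.792
0.219 * 107 = 23.433
EU = 41.75 + 7.332 + 42.267 + 12.792 + 23.433
= 127.57


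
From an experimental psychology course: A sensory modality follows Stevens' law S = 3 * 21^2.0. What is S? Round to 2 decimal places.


S = 3 * 21^2.0
21^2.0 = 441.0
S = 3 * 441.0
= 1323.00


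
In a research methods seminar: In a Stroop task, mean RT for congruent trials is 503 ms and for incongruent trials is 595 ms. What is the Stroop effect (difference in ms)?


Stroop effect = RT(incongruent) - RT(congruent)
= 595 - 503
= 92 ms


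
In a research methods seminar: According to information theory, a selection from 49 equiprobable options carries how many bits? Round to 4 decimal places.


H = log2(n)
H = log2(49)
= 5.6147


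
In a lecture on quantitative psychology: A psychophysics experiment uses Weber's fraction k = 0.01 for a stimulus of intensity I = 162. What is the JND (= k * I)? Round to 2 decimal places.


JND = k * I
JND = 0.01 * 162
= 1.62


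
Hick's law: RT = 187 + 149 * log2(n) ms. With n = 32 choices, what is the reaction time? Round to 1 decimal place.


RT = 187 + 149 * log2(32)
log2(32) = 5.0
RT = 187 + 149 * 5.0
= 187 + 745.0
= 932.0 ms


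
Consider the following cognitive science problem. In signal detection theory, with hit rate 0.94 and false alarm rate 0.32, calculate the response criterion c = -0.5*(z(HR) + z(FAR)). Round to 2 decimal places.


c = -0.5 * (z(HR) + z(FAR))
z(0.94) = 1.5548
z(0.32) = -0.4677
c = -0.5 * (1.5548 + -0.4677)
= -0.5 * 1.0871
= -0.54


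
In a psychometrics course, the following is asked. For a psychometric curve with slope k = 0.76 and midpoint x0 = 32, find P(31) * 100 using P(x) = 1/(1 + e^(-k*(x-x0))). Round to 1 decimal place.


P(x) = 1/(1 + e^(-0.76*(31 - 32)))
Exponent = -0.76 * -1 = 0.76
e^(0.76) = 2.138276
P = 1/(1 + 2.138276) = 0.318646
Percentage = 31.9


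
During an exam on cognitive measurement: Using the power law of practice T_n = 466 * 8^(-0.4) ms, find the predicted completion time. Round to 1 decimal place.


T_n = 466 * 8^(-0.4)
8^(-0.4) = 0.435275
T_n = 466 * 0.435275
= 202.8 ms


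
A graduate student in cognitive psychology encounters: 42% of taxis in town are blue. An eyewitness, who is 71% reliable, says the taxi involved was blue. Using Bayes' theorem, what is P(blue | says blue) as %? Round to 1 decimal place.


P(blue | says blue) = P(says blue | blue)*P(blue) / [P(says blue | blue)*P(blue) + P(says blue | not blue)*P(not blue)]
Numerator = 0.71 * 0.42 = 0.2982
False identification = 0.29 * 0.58 = 0.1682
P = 0.2982 / (0.2982 + 0.1682)
= 0.2982 / 0.4664
As percentage = 63.9


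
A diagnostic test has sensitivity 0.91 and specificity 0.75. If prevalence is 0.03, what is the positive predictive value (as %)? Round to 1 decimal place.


PPV = (sens * prev) / (sens * prev + (1-spec) * (1-prev))
Numerator = 0.91 * 0.03 = 0.0273
P(positive and no disease) = (1 - spec) * (1 - prev) = (1 - 0.75) * (1 - 0.03) = 0.2425
Denominator = 0.0273 + 0.2425 = 0.2698
PPV = 0.0273 / 0.2698 = 0.101186
As percentage = 10.1


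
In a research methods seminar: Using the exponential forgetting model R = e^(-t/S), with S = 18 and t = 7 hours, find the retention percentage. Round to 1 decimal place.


R = e^(-t/S)
-t/S = -7/18 = -0.388889
R = e^(-0.388889) = 0.67781
Percentage = 0.67781 * 100
= 67.8


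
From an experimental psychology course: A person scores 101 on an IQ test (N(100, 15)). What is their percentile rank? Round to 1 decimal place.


z = (IQ - mean) / SD
z = (101 - 100) / 15 = 0.0667
Percentile = Phi(0.0667) * 100
Phi(0.0667) = 0.52659
= 52.7


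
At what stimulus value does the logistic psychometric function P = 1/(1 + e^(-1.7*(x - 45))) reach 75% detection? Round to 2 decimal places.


At P = 0.75: 0.75 = 1/(1 + e^(-k*(x-x0)))
Solving: e^(-k*(x-x0)) = 1/3
x = x0 + ln(3)/k
ln(3) = 1.0986
x = 45 + 1.0986/1.7
= 45 + 0.6462
= 45.65


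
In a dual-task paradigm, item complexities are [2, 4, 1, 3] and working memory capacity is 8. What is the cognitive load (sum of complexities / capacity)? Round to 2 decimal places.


Total complexity = 2 + 4 + 1 + 3 = 10
Load = total / capacity = 10 / 8
= 1.25


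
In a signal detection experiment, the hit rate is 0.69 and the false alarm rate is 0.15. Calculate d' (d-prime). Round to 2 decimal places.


d' = z(HR) - z(FAR)
z(0.69) = 0.4959
z(0.15) = -1.0364
d' = 0.4959 - -1.0364
= 1.53


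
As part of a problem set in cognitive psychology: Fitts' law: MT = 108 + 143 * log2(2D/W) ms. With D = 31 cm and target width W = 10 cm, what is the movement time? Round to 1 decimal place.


MT = 108 + 143 * log2(2*31/10)
2D/W = 6.2
log2(6.2) = 2.6323
MT = 108 + 143 * 2.6323
= 484.4 ms


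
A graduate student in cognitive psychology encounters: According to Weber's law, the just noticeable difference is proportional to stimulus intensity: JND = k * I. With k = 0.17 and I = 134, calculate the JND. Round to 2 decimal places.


JND = k * I
JND = 0.17 * 134
= 22.78


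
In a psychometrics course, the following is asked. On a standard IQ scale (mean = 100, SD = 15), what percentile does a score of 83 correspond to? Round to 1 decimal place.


z = (IQ - mean) / SD
z = (83 - 100) / 15 = -1.1333
Percentile = Phi(-1.1333) * 100
Phi(-1.1333) = 0.128544
= 12.9


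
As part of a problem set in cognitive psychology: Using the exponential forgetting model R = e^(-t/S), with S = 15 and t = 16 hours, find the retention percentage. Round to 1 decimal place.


R = e^(-t/S)
-t/S = -16/15 = -1.066667
R = e^(-1.066667) = 0.344154
Percentage = 0.344154 * 100
= 34.4


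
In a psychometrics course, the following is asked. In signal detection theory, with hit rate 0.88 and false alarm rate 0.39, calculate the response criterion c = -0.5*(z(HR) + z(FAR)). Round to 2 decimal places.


c = -0.5 * (z(HR) + z(FAR))
z(0.88) = 1.175
z(0.39) = -0.2793
c = -0.5 * (1.175 + -0.2793)
= -0.5 * 0.8957
= -0.45


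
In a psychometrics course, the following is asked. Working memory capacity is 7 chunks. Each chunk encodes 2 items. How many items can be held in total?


Total items = chunks * items_per_chunk
= 7 * 2
= 14


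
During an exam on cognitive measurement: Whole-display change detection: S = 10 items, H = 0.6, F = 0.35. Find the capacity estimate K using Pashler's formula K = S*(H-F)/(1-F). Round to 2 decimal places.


K = S * (H - F) / (1 - F)
H - F = 0.25
1 - F = 0.65
K = 10 * 0.25 / 0.65
= 3.85


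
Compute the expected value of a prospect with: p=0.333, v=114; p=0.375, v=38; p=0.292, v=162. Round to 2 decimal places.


EU = sum(p_i * v_i)
0.333 * 114 = 37.962
0.375 * 38 = 14.25
0.292 * 162 = 47.304
EU = 37.962 + 14.25 + 47.304
= 99.52


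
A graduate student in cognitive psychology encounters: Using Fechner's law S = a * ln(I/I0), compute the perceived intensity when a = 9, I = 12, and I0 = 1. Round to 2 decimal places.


S = 9 * ln(12/1)
I/I0 = 12.0
ln(12.0) = 2.4849
S = 9 * 2.4849
= 22.36


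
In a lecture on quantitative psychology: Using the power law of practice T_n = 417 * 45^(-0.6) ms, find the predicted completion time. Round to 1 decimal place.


T_n = 417 * 45^(-0.6)
45^(-0.6) = 0.101876
T_n = 417 * 0.101876
= 42.5 ms


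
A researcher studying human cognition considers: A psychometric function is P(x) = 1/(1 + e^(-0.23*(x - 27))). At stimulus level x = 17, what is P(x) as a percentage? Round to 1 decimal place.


P(x) = 1/(1 + e^(-0.23*(17 - 27)))
Exponent = -0.23 * -10 = 2.3
e^(2.3) = 9.974182
P = 1/(1 + 9.974182) = 0.091123
Percentage = 9.1


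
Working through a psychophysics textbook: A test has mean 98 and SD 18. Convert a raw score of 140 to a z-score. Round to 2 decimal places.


z = (X - mu) / sigma
= (140 - 98) / 18
= 42 / 18
= 2.33


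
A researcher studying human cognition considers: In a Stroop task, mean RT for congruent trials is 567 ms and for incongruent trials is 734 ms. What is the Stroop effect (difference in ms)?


Stroop effect = RT(incongruent) - RT(congruent)
= 734 - 567
= 167 ms


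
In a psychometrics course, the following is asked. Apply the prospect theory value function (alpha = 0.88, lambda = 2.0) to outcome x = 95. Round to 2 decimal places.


Since x = 95 >= 0, use v(x) = x^0.88
95^0.88 = 55.0043
v(95) = 55.00


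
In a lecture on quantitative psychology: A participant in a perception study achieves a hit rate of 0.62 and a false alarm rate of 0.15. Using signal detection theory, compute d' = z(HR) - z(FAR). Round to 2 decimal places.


d' = z(HR) - z(FAR)
z(0.62) = 0.3055
z(0.15) = -1.0364
d' = 0.3055 - -1.0364
= 1.34


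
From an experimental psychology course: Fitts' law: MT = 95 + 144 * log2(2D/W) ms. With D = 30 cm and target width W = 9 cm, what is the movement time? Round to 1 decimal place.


MT = 95 + 144 * log2(2*30/9)
2D/W = 6.666667
log2(6.666667) = 2.737
MT = 95 + 144 * 2.737
= 489.1 ms


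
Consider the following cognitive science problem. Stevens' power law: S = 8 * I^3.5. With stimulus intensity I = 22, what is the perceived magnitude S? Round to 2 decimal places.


S = 8 * 22^3.5
22^3.5 = 49943.547
S = 8 * 49943.547
= 399548.38


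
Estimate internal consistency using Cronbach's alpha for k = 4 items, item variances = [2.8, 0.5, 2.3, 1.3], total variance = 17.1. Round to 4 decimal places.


alpha = (k/(k-1)) * (1 - sum(s_i^2)/s_total^2)
sum(item variances) = 6.9
k/(k-1) = 4/3 = 1.333333
1 - 6.9/17.1 = 1 - 0.403509 = 0.596491
alpha = 1.333333 * 0.596491
= 0.7953


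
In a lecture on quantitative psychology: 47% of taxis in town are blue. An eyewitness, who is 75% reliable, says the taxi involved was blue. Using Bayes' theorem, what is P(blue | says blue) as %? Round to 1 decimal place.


P(blue | says blue) = P(says blue | blue)*P(blue) / [P(says blue | blue)*P(blue) + P(says blue | not blue)*P(not blue)]
Numerator = 0.75 * 0.47 = 0.3525
False identification = 0.25 * 0.53 = 0.1325
P = 0.3525 / (0.3525 + 0.1325)
= 0.3525 / 0.485
As percentage = 72.7


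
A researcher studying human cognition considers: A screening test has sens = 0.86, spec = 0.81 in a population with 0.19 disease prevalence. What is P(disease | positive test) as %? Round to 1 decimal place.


PPV = (sens * prev) / (sens * prev + (1-spec) * (1-prev))
Numerator = 0.86 * 0.19 = 0.1634
P(positive and no disease) = (1 - spec) * (1 - prev) = (1 - 0.81) * (1 - 0.19) = 0.1539
Denominator = 0.1634 + 0.1539 = 0.3173
PPV = 0.1634 / 0.3173 = 0.51497
As percentage = 51.5


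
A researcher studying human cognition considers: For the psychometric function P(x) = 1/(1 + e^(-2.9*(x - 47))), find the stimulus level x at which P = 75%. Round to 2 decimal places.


At P = 0.75: 0.75 = 1/(1 + e^(-k*(x-x0)))
Solving: e^(-k*(x-x0)) = 1/3
x = x0 + ln(3)/k
ln(3) = 1.0986
x = 47 + 1.0986/2.9
= 47 + 0.3788
= 47.38


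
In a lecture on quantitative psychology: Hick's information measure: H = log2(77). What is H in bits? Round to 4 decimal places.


H = log2(n)
H = log2(77)
= 6.2668


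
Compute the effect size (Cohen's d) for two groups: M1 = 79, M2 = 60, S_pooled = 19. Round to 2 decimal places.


Cohen's d = (M1 - M2) / S_pooled
= (79 - 60) / 19
= 19 / 19
= 1.00


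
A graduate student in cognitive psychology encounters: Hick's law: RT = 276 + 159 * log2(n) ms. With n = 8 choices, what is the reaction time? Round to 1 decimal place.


RT = 276 + 159 * log2(8)
log2(8) = 3.0
RT = 276 + 159 * 3.0
= 276 + 477.0
= 753.0 ms


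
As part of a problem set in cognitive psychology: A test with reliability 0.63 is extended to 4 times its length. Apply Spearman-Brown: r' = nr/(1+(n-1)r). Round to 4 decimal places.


r_new = n*r / (1 + (n-1)*r)
Numerator = 4 * 0.63 = 2.52
Denominator = 1 + 3 * 0.63 = 2.89
r_new = 2.52 / 2.89
= 0.8720


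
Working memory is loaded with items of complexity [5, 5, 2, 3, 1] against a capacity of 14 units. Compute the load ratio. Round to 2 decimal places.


Total complexity = 5 + 5 + 2 + 3 + 1 = 16
Load = total / capacity = 16 / 14
= 1.14


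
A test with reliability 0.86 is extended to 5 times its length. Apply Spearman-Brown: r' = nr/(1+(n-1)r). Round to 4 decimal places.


r_new = n*r / (1 + (n-1)*r)
Numerator = 5 * 0.86 = 4.3
Denominator = 1 + 4 * 0.86 = 4.44
r_new = 4.3 / 4.44
= 0.9685


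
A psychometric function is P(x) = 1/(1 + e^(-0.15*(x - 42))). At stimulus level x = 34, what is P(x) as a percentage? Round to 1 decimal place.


P(x) = 1/(1 + e^(-0.15*(34 - 42)))
Exponent = -0.15 * -8 = 1.2
e^(1.2) = 3.320117
P = 1/(1 + 3.320117) = 0.231475
Percentage = 23.1


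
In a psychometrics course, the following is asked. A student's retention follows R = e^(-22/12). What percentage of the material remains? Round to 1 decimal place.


R = e^(-t/S)
-t/S = -22/12 = -1.833333
R = e^(-1.833333) = 0.15988
Percentage = 0.15988 * 100
= 16.0


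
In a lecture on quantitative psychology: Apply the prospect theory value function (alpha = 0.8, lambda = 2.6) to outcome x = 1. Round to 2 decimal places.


Since x = 1 >= 0, use v(x) = x^0.8
1^0.8 = 1.0
v(1) = 1.00


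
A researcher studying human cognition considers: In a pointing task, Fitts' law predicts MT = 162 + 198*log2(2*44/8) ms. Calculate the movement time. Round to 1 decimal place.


MT = 162 + 198 * log2(2*44/8)
2D/W = 11.0
log2(11.0) = 3.4594
MT = 162 + 198 * 3.4594
= 847.0 ms


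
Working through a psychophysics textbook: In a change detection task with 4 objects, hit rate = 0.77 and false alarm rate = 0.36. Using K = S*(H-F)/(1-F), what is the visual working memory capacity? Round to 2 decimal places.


K = S * (H - F) / (1 - F)
H - F = 0.41
1 - F = 0.64
K = 4 * 0.41 / 0.64
= 2.56


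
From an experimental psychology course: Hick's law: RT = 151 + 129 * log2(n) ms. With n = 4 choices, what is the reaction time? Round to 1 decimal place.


RT = 151 + 129 * log2(4)
log2(4) = 2.0
RT = 151 + 129 * 2.0
= 151 + 258.0
= 409.0 ms


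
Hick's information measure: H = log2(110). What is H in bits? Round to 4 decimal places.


H = log2(n)
H = log2(110)
= 6.7814


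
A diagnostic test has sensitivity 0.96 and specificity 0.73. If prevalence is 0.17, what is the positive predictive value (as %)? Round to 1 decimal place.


PPV = (sens * prev) / (sens * prev + (1-spec) * (1-prev))
Numerator = 0.96 * 0.17 = 0.1632
P(positive and no disease) = (1 - spec) * (1 - prev) = (1 - 0.73) * (1 - 0.17) = 0.2241
Denominator = 0.1632 + 0.2241 = 0.3873
PPV = 0.1632 / 0.3873 = 0.421379
As percentage = 42.1


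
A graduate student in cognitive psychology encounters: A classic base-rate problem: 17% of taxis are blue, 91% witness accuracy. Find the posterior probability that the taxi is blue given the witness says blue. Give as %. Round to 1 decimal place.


P(blue | says blue) = P(says blue | blue)*P(blue) / [P(says blue | blue)*P(blue) + P(says blue | not blue)*P(not blue)]
Numerator = 0.91 * 0.17 = 0.1547
False identification = 0.09 * 0.83 = 0.0747
P = 0.1547 / (0.1547 + 0.0747)
= 0.1547 / 0.2294
As percentage = 67.4


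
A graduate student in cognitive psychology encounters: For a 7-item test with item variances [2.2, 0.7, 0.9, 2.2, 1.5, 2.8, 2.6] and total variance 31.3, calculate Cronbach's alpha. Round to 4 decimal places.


alpha = (k/(k-1)) * (1 - sum(s_i^2)/s_total^2)
sum(item variances) = 12.9
k/(k-1) = 7/6 = 1.166667
1 - 12.9/31.3 = 1 - 0.412141 = 0.587859
alpha = 1.166667 * 0.587859
= 0.6858


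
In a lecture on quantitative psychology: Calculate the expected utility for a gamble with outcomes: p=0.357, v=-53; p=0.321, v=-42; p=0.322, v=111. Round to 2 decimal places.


EU = sum(p_i * v_i)
0.357 * -53 = -18.921
0.321 * -42 = -13.482
0.322 * 111 = 35.742
EU = -18.921 + -13.482 + 35.742
= 3.34


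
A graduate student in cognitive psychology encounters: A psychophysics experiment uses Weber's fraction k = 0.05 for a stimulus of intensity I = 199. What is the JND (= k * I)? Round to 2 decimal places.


JND = k * I
JND = 0.05 * 199
= 9.95


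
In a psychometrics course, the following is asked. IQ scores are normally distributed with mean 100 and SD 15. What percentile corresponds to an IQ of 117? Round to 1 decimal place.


z = (IQ - mean) / SD
z = (117 - 100) / 15 = 1.1333
Percentile = Phi(1.1333) * 100
Phi(1.1333) = 0.871456
= 87.1


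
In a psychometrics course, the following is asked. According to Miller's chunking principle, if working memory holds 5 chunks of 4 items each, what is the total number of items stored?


Total items = chunks * items_per_chunk
= 5 * 4
= 20


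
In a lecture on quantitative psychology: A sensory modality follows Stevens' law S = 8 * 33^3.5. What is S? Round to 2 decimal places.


S = 8 * 33^3.5
33^3.5 = 206442.3478
S = 8 * 206442.3478
= 1651538.78


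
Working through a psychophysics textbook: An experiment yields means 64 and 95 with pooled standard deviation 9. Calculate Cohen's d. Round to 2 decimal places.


Cohen's d = (M1 - M2) / S_pooled
= (64 - 95) / 9
= -31 / 9
= -3.44


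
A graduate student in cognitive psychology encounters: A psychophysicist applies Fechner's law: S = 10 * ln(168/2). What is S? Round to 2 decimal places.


S = 10 * ln(168/2)
I/I0 = 84.0
ln(84.0) = 4.4308
S = 10 * 4.4308
= 44.31


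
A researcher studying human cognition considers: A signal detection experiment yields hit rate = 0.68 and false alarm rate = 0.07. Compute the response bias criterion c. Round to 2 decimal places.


c = -0.5 * (z(HR) + z(FAR))
z(0.68) = 0.4677
z(0.07) = -1.4758
c = -0.5 * (0.4677 + -1.4758)
= -0.5 * -1.0081
= 0.50


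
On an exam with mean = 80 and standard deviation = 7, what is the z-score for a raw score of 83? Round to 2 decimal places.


z = (X - mu) / sigma
= (83 - 80) / 7
= 3 / 7
= 0.43


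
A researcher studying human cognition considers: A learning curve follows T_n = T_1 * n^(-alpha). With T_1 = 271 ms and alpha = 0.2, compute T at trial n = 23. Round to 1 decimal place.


T_n = 271 * 23^(-0.2)
23^(-0.2) = 0.534139
T_n = 271 * 0.534139
= 144.8 ms


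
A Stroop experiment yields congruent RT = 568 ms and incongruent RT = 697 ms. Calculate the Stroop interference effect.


Stroop effect = RT(incongruent) - RT(congruent)
= 697 - 568
= 129 ms


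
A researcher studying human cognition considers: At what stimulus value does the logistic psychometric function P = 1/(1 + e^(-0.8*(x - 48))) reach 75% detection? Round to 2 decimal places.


At P = 0.75: 0.75 = 1/(1 + e^(-k*(x-x0)))
Solving: e^(-k*(x-x0)) = 1/3
x = x0 + ln(3)/k
ln(3) = 1.0986
x = 48 + 1.0986/0.8
= 48 + 1.3732
= 49.37


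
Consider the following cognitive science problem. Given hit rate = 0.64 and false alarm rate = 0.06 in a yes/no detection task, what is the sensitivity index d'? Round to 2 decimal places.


d' = z(HR) - z(FAR)
z(0.64) = 0.3585
z(0.06) = -1.5548
d' = 0.3585 - -1.5548
= 1.91


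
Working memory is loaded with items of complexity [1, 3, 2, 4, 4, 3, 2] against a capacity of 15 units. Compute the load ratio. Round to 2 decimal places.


Total complexity = 1 + 3 + 2 + 4 + 4 + 3 + 2 = 19
Load = total / capacity = 19 / 15
= 1.27


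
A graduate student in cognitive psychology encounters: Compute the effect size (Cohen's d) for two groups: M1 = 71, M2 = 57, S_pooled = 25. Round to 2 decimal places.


Cohen's d = (M1 - M2) / S_pooled
= (71 - 57) / 25
= 14 / 25
= 0.56


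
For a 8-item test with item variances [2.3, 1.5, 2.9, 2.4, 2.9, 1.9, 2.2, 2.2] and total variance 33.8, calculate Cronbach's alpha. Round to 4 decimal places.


alpha = (k/(k-1)) * (1 - sum(s_i^2)/s_total^2)
sum(item variances) = 18.3
k/(k-1) = 8/7 = 1.142857
1 - 18.3/33.8 = 1 - 0.54142 = 0.45858
alpha = 1.142857 * 0.45858
= 0.5241
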